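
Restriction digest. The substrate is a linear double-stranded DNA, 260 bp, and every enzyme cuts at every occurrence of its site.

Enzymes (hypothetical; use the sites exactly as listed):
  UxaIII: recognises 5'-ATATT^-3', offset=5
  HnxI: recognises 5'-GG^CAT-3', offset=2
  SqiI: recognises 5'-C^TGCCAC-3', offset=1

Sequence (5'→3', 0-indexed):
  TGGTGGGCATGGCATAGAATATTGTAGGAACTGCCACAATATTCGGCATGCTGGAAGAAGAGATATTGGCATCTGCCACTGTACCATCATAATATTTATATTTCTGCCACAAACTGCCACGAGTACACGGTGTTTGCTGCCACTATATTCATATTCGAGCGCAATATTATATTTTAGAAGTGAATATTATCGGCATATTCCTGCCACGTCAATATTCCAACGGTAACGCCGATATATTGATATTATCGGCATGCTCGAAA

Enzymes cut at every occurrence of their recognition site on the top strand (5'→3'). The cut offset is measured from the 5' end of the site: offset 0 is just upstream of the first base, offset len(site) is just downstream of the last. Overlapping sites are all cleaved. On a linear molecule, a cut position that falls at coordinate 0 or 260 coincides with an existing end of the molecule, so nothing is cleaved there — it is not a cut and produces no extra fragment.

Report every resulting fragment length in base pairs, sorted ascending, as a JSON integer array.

[2,2,2,3,4,5,5,5,5,6,6,6,6,7,8,10,11,11,12,12,13,15,15,21,22,23,23]

Per-enzyme occurrences:
  UxaIII ATATT/5: at [18, 38, 62, 91, 97, 144, 150, 163, 168, 183, 194, 211, 233, 239] ⇒ [23, 43, 67, 96, 102, 149, 155, 168, 173, 188, 199, 216, 238, 244]
  HnxI GGCAT/2: at [5, 10, 44, 67, 191, 247] ⇒ [7, 12, 46, 69, 193, 249]
  SqiI CTGCCAC/1: at [30, 72, 103, 113, 136, 200] ⇒ [31, 73, 104, 114, 137, 201]

All cut coordinates (distinct, sorted): [7, 12, 23, 31, 43, 46, 67, 69, 73, 96, 102, 104, 114, 137, 149, 155, 168, 173, 188, 193, 199, 201, 216, 238, 244, 249]

Fragments:
  [0,7): 7 bp
  [7,12): 5 bp
  [12,23): 11 bp
  [23,31): 8 bp
  [31,43): 12 bp
  [43,46): 3 bp
  [46,67): 21 bp
  [67,69): 2 bp
  [69,73): 4 bp
  [73,96): 23 bp
  [96,102): 6 bp
  [102,104): 2 bp
  [104,114): 10 bp
  [114,137): 23 bp
  [137,149): 12 bp
  [149,155): 6 bp
  [155,168): 13 bp
  [168,173): 5 bp
  [173,188): 15 bp
  [188,193): 5 bp
  [193,199): 6 bp
  [199,201): 2 bp
  [201,216): 15 bp
  [216,238): 22 bp
  [238,244): 6 bp
  [244,249): 5 bp
  [249,260): 11 bp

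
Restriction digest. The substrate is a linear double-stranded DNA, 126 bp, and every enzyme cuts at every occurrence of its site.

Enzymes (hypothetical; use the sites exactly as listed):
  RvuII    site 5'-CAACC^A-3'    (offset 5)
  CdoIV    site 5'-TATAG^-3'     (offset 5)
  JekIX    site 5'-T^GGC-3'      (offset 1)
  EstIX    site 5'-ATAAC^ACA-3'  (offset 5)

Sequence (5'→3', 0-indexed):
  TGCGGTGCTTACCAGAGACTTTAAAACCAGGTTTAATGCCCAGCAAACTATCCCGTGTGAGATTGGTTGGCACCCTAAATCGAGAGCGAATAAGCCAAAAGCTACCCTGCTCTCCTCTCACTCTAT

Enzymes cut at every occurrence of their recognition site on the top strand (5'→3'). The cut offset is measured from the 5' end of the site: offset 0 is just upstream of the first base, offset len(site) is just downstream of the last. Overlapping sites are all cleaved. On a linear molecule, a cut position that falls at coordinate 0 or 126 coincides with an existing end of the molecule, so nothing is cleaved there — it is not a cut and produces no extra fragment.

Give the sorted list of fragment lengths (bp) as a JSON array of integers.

Scan for sites:
  RvuII (CAACCA, off=5): no sites
  CdoIV (TATAG, off=5): no sites
  JekIX (TGGC, off=1): starts [67] → cuts [68]
  EstIX (ATAACACA, off=5): no sites

Pooled cuts: [68]

Fragment lengths:
  [0,68): 68 bp
  [68,126): 58 bp

[58,68]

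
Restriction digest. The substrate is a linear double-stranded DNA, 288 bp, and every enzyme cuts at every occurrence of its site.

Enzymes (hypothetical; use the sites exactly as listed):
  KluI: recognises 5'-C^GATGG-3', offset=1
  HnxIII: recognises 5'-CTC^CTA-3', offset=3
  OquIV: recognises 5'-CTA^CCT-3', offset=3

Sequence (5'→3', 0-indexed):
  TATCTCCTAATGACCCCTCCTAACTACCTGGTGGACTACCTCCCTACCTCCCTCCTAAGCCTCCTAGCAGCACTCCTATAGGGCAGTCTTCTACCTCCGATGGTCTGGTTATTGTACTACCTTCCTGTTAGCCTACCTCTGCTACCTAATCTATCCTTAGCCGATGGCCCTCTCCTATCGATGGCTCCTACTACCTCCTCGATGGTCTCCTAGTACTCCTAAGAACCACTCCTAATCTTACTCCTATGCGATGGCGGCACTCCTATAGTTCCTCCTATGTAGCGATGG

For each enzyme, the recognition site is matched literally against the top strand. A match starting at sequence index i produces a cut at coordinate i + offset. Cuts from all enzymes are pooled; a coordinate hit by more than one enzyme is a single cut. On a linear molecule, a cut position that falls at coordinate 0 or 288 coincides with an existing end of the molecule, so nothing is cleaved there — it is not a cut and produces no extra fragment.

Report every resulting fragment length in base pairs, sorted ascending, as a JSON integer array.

Site scan:
  KluI (CGATGG, off=1): starts [97, 161, 178, 199, 248, 282] → cuts [98, 162, 179, 200, 249, 283]
  HnxIII (CTCCTA, off=3): starts [3, 16, 51, 60, 72, 171, 184, 206, 215, 228, 240, 259, 271] → cuts [6, 19, 54, 63, 75, 174, 187, 209, 218, 231, 243, 262, 274]
  OquIV (CTACCT, off=3): starts [23, 35, 43, 90, 116, 132, 141, 190] → cuts [26, 38, 46, 93, 119, 135, 144, 193]

Pooled cuts: [6, 19, 26, 38, 46, 54, 63, 75, 93, 98, 119, 135, 144, 162, 174, 179, 187, 193, 200, 209, 218, 231, 243, 249, 262, 274, 283]

Fragment lengths:
  [0,6): 6 bp
  [6,19): 13 bp
  [19,26): 7 bp
  [26,38): 12 bp
  [38,46): 8 bp
  [46,54): 8 bp
  [54,63): 9 bp
  [63,75): 12 bp
  [75,93): 18 bp
  [93,98): 5 bp
  [98,119): 21 bp
  [119,135): 16 bp
  [135,144): 9 bp
  [144,162): 18 bp
  [162,174): 12 bp
  [174,179): 5 bp
  [179,187): 8 bp
  [187,193): 6 bp
  [193,200): 7 bp
  [200,209): 9 bp
  [209,218): 9 bp
  [218,231): 13 bp
  [231,243): 12 bp
  [243,249): 6 bp
  [249,262): 13 bp
  [262,274): 12 bp
  [274,283): 9 bp
  [283,288): 5 bp

[5,5,5,6,6,6,7,7,8,8,8,9,9,9,9,9,12,12,12,12,12,13,13,13,16,18,18,21]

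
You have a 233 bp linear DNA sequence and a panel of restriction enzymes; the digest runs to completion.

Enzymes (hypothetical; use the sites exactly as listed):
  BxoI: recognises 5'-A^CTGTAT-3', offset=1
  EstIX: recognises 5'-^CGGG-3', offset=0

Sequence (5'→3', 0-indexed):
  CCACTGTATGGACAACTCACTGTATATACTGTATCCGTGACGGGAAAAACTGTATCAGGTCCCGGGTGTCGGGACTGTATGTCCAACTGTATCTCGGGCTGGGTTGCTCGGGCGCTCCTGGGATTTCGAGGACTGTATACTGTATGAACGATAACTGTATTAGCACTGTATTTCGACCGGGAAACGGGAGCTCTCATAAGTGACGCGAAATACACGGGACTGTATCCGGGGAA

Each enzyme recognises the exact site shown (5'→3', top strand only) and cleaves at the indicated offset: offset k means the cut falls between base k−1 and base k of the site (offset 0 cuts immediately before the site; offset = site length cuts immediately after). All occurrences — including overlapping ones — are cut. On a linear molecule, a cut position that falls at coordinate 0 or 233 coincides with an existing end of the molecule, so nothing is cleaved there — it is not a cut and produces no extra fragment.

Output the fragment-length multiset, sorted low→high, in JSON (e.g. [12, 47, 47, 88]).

Scan for sites:
  BxoI ACTGTAT/1: at [2, 18, 27, 48, 73, 85, 131, 138, 153, 164, 218] ⇒ [3, 19, 28, 49, 74, 86, 132, 139, 154, 165, 219]
  EstIX CGGG/0: at [40, 62, 69, 94, 108, 177, 184, 214, 226] ⇒ [40, 62, 69, 94, 108, 177, 184, 214, 226]

All cut coordinates (distinct, sorted): [3, 19, 28, 40, 49, 62, 69, 74, 86, 94, 108, 132, 139, 154, 165, 177, 184, 214, 219, 226]

Fragment lengths:
  [0,3): 3 bp
  [3,19): 16 bp
  [19,28): 9 bp
  [28,40): 12 bp
  [40,49): 9 bp
  [49,62): 13 bp
  [62,69): 7 bp
  [69,74): 5 bp
  [74,86): 12 bp
  [86,94): 8 bp
  [94,108): 14 bp
  [108,132): 24 bp
  [132,139): 7 bp
  [139,154): 15 bp
  [154,165): 11 bp
  [165,177): 12 bp
  [177,184): 7 bp
  [184,214): 30 bp
  [214,219): 5 bp
  [219,226): 7 bp
  [226,233): 7 bp

[3,5,5,7,7,7,7,7,8,9,9,11,12,12,12,13,14,15,16,24,30]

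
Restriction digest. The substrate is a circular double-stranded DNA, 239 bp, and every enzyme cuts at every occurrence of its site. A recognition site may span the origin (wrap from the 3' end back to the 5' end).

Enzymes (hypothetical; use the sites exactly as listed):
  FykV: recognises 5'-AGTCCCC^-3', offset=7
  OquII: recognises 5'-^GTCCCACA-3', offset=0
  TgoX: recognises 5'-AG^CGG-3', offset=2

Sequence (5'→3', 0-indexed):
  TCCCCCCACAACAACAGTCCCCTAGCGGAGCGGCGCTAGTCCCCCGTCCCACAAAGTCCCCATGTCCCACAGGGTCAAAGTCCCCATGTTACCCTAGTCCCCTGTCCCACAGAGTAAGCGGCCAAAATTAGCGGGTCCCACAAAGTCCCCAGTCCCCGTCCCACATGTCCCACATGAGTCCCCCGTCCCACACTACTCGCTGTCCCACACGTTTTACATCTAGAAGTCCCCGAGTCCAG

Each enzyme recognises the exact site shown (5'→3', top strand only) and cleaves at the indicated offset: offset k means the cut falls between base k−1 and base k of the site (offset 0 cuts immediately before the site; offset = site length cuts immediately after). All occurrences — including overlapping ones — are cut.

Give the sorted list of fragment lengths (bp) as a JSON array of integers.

[1,1,1,2,3,3,5,7,9,13,13,14,15,16,16,17,17,17,17,22,30]

Scan for sites:
  FykV AGTCCCC/7: at [15, 37, 54, 78, 95, 143, 150, 176, 224, 237] ⇒ [5, 22, 44, 61, 85, 102, 150, 157, 183, 231]
  OquII GTCCCACA/0: at [45, 63, 103, 134, 157, 166, 184, 201] ⇒ [45, 63, 103, 134, 157, 166, 184, 201]
  TgoX AGCGG/2: at [23, 28, 116, 129] ⇒ [25, 30, 118, 131]

All cut coordinates (distinct, sorted): [5, 22, 25, 30, 44, 45, 61, 63, 85, 102, 103, 118, 131, 134, 150, 157, 166, 183, 184, 201, 231]

Fragment lengths:
  5→22: 17 bp
  22→25: 3 bp
  25→30: 5 bp
  30→44: 14 bp
  44→45: 1 bp
  45→61: 16 bp
  61→63: 2 bp
  63→85: 22 bp
  85→102: 17 bp
  102→103: 1 bp
  103→118: 15 bp
  118→131: 13 bp
  131→134: 3 bp
  134→150: 16 bp
  150→157: 7 bp
  157→166: 9 bp
  166→183: 17 bp
  183→184: 1 bp
  184→201: 17 bp
  201→231: 30 bp
  231→5 (wrap): 239-231+5 = 13 bp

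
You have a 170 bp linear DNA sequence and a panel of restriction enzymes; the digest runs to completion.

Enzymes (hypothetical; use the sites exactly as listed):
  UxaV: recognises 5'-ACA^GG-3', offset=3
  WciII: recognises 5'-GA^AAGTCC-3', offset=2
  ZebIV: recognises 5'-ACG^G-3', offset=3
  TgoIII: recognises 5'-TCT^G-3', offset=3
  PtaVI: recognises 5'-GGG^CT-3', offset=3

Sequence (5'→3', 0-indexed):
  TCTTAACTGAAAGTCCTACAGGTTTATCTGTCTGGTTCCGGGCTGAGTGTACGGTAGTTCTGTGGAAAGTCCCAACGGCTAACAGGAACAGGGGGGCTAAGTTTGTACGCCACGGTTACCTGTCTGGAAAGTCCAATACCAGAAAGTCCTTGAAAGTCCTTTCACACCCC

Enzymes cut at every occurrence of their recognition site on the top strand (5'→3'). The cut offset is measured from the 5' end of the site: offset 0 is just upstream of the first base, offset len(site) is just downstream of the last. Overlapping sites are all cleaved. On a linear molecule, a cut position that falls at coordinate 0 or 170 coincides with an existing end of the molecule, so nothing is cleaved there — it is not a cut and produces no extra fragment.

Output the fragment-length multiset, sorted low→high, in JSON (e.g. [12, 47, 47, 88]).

Scan for sites:
  UxaV ACAGG/3: at [17, 81, 87] ⇒ [20, 84, 90]
  WciII GAAAGTCC/2: at [8, 64, 126, 141, 151] ⇒ [10, 66, 128, 143, 153]
  ZebIV ACGG/3: at [50, 74, 111] ⇒ [53, 77, 114]
  TgoIII TCTG/3: at [26, 30, 58, 122] ⇒ [29, 33, 61, 125]
  PtaVI GGGCT/3: at [39, 93] ⇒ [42, 96]

All cut coordinates (distinct, sorted): [10, 20, 29, 33, 42, 53, 61, 66, 77, 84, 90, 96, 114, 125, 128, 143, 153]

Fragments:
  [0,10): 10 bp
  [10,20): 10 bp
  [20,29): 9 bp
  [29,33): 4 bp
  [33,42): 9 bp
  [42,53): 11 bp
  [53,61): 8 bp
  [61,66): 5 bp
  [66,77): 11 bp
  [77,84): 7 bp
  [84,90): 6 bp
  [90,96): 6 bp
  [96,114): 18 bp
  [114,125): 11 bp
  [125,128): 3 bp
  [128,143): 15 bp
  [143,153): 10 bp
  [153,170): 17 bp

[3,4,5,6,6,7,8,9,9,10,10,10,11,11,11,15,17,18]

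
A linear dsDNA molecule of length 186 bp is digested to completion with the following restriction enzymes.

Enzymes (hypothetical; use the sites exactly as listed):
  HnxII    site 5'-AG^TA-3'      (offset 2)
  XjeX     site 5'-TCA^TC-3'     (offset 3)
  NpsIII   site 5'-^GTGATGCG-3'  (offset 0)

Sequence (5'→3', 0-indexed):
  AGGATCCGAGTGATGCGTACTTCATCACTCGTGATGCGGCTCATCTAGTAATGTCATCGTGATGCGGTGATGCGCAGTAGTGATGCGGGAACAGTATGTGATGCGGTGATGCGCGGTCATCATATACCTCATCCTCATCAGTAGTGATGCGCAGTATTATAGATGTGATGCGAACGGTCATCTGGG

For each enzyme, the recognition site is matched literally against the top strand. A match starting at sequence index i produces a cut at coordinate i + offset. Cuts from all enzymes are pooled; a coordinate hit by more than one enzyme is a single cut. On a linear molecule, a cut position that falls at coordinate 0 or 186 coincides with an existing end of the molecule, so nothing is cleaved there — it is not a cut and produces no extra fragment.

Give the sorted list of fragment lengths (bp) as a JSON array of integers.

[2,2,2,3,4,5,6,6,6,8,8,8,9,10,11,11,12,13,14,15,15,16]

Per-enzyme occurrences:
  HnxII (AGTA, off=2): starts [46, 75, 92, 139, 152] → cuts [48, 77, 94, 141, 154]
  XjeX (TCATC, off=3): starts [21, 40, 53, 116, 128, 134, 177] → cuts [24, 43, 56, 119, 131, 137, 180]
  NpsIII (GTGATGCG, off=0): starts [9, 30, 58, 66, 79, 97, 105, 143, 164] → cuts [9, 30, 58, 66, 79, 97, 105, 143, 164]

All cut coordinates (distinct, sorted): [9, 24, 30, 43, 48, 56, 58, 66, 77, 79, 94, 97, 105, 119, 131, 137, 141, 143, 154, 164, 180]

Fragments:
  [0,9): 9 bp
  [9,24): 15 bp
  [24,30): 6 bp
  [30,43): 13 bp
  [43,48): 5 bp
  [48,56): 8 bp
  [56,58): 2 bp
  [58,66): 8 bp
  [66,77): 11 bp
  [77,79): 2 bp
  [79,94): 15 bp
  [94,97): 3 bp
  [97,105): 8 bp
  [105,119): 14 bp
  [119,131): 12 bp
  [131,137): 6 bp
  [137,141): 4 bp
  [141,143): 2 bp
  [143,154): 11 bp
  [154,164): 10 bp
  [164,180): 16 bp
  [180,186): 6 bp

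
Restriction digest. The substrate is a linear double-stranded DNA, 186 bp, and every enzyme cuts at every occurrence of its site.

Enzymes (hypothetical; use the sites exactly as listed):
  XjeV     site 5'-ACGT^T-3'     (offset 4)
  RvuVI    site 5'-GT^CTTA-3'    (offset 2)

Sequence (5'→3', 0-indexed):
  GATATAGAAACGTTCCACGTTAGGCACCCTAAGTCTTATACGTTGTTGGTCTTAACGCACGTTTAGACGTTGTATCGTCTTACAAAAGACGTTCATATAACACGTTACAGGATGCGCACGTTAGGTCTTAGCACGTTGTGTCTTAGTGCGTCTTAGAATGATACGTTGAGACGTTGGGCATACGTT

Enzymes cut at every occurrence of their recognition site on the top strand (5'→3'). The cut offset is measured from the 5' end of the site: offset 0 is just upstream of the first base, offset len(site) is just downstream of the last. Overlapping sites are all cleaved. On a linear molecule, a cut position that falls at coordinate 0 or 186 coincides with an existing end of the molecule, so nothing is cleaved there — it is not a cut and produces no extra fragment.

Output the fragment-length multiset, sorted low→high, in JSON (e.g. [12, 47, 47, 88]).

[1,5,5,7,7,8,8,8,9,10,10,11,12,13,13,14,14,15,16]

Site scan:
  XjeV (ACGTT, off=4): starts [9, 16, 39, 58, 66, 88, 101, 117, 132, 162, 170, 181] → cuts [13, 20, 43, 62, 70, 92, 105, 121, 136, 166, 174, 185]
  RvuVI (GTCTTA, off=2): starts [32, 48, 76, 124, 139, 149] → cuts [34, 50, 78, 126, 141, 151]

All cut coordinates (distinct, sorted): [13, 20, 34, 43, 50, 62, 70, 78, 92, 105, 121, 126, 136, 141, 151, 166, 174, 185]

Fragment lengths:
  [0,13): 13 bp
  [13,20): 7 bp
  [20,34): 14 bp
  [34,43): 9 bp
  [43,50): 7 bp
  [50,62): 12 bp
  [62,70): 8 bp
  [70,78): 8 bp
  [78,92): 14 bp
  [92,105): 13 bp
  [105,121): 16 bp
  [121,126): 5 bp
  [126,136): 10 bp
  [136,141): 5 bp
  [141,151): 10 bp
  [151,166): 15 bp
  [166,174): 8 bp
  [174,185): 11 bp
  [185,186): 1 bp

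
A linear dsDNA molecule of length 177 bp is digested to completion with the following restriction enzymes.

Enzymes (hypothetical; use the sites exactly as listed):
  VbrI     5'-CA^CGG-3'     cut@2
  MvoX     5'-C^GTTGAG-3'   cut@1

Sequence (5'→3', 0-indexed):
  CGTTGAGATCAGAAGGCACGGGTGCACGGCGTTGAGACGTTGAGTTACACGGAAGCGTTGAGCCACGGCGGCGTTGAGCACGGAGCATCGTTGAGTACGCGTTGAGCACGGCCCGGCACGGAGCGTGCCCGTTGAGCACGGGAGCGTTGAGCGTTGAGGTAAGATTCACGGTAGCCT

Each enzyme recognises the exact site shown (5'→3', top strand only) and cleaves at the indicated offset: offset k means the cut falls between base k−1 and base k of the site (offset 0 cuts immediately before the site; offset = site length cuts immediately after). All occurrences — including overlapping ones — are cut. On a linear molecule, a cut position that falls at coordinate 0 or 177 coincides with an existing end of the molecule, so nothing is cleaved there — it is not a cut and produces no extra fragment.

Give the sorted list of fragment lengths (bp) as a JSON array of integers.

[1,4,7,7,7,7,8,8,8,8,8,9,9,9,10,11,11,12,16,17]

Scan for sites:
  VbrI CACGG/2: at [16, 24, 47, 63, 78, 106, 116, 136, 166] ⇒ [18, 26, 49, 65, 80, 108, 118, 138, 168]
  MvoX CGTTGAG/1: at [0, 29, 37, 55, 71, 88, 99, 129, 144, 151] ⇒ [1, 30, 38, 56, 72, 89, 100, 130, 145, 152]

Pooled cuts: [1, 18, 26, 30, 38, 49, 56, 65, 72, 80, 89, 100, 108, 118, 130, 138, 145, 152, 168]

Fragment lengths:
  [0,1): 1 bp
  [1,18): 17 bp
  [18,26): 8 bp
  [26,30): 4 bp
  [30,38): 8 bp
  [38,49): 11 bp
  [49,56): 7 bp
  [56,65): 9 bp
  [65,72): 7 bp
  [72,80): 8 bp
  [80,89): 9 bp
  [89,100): 11 bp
  [100,108): 8 bp
  [108,118): 10 bp
  [118,130): 12 bp
  [130,138): 8 bp
  [138,145): 7 bp
  [145,152): 7 bp
  [152,168): 16 bp
  [168,177): 9 bp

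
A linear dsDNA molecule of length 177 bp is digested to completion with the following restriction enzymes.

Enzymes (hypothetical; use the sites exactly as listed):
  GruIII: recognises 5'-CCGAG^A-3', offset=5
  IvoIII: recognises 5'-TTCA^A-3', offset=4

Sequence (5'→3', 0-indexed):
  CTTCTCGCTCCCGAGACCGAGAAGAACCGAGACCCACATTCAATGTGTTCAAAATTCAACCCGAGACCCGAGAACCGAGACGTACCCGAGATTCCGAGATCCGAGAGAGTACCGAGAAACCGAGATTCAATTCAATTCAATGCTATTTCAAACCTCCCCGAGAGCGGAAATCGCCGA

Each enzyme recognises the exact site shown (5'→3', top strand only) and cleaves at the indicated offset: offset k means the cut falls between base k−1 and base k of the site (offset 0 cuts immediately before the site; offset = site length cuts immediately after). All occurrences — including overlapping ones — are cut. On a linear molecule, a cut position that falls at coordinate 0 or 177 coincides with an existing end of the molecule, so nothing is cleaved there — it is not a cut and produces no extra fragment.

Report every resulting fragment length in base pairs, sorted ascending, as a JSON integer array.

[5,5,5,6,7,7,7,7,7,8,8,9,10,11,11,11,11,12,15,15]

Per-enzyme occurrences:
  GruIII CCGAGA/5: at [10, 16, 26, 60, 67, 74, 85, 93, 100, 111, 119, 157] ⇒ [15, 21, 31, 65, 72, 79, 90, 98, 105, 116, 124, 162]
  IvoIII TTCAA/4: at [38, 47, 54, 125, 130, 135, 146] ⇒ [42, 51, 58, 129, 134, 139, 150]

All cut coordinates (distinct, sorted): [15, 21, 31, 42, 51, 58, 65, 72, 79, 90, 98, 105, 116, 124, 129, 134, 139, 150, 162]

Fragment lengths:
  [0,15): 15 bp
  [15,21): 6 bp
  [21,31): 10 bp
  [31,42): 11 bp
  [42,51): 9 bp
  [51,58): 7 bp
  [58,65): 7 bp
  [65,72): 7 bp
  [72,79): 7 bp
  [79,90): 11 bp
  [90,98): 8 bp
  [98,105): 7 bp
  [105,116): 11 bp
  [116,124): 8 bp
  [124,129): 5 bp
  [129,134): 5 bp
  [134,139): 5 bp
  [139,150): 11 bp
  [150,162): 12 bp
  [162,177): 15 bp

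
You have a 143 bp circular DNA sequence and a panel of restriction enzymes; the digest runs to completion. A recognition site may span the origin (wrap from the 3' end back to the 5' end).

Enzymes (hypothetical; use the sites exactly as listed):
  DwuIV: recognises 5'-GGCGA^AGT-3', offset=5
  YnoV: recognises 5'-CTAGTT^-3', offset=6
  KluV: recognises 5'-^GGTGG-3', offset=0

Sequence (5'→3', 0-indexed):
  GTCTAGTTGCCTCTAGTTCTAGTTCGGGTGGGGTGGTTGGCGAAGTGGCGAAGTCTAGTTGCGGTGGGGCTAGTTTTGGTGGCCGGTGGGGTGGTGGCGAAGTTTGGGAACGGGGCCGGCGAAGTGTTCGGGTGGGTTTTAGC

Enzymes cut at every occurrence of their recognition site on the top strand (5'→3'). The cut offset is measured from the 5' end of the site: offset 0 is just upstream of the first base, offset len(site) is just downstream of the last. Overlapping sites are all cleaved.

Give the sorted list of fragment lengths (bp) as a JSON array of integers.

Site scan:
  DwuIV (GGCGAAGT, off=5): starts [38, 46, 95, 117] → cuts [43, 51, 100, 122]
  YnoV (CTAGTT, off=6): starts [2, 12, 18, 54, 69] → cuts [8, 18, 24, 60, 75]
  KluV (GGTGG, off=0): starts [26, 31, 62, 77, 84, 89, 92, 130] → cuts [26, 31, 62, 77, 84, 89, 92, 130]

All cut coordinates (distinct, sorted): [8, 18, 24, 26, 31, 43, 51, 60, 62, 75, 77, 84, 89, 92, 100, 122, 130]

Fragments:
  8→18: 10 bp
  18→24: 6 bp
  24→26: 2 bp
  26→31: 5 bp
  31→43: 12 bp
  43→51: 8 bp
  51→60: 9 bp
  60→62: 2 bp
  62→75: 13 bp
  75→77: 2 bp
  77→84: 7 bp
  84→89: 5 bp
  89→92: 3 bp
  92→100: 8 bp
  100→122: 22 bp
  122→130: 8 bp
  130→8 (wrap): 143-130+8 = 21 bp

[2,2,2,3,5,5,6,7,8,8,8,9,10,12,13,21,22]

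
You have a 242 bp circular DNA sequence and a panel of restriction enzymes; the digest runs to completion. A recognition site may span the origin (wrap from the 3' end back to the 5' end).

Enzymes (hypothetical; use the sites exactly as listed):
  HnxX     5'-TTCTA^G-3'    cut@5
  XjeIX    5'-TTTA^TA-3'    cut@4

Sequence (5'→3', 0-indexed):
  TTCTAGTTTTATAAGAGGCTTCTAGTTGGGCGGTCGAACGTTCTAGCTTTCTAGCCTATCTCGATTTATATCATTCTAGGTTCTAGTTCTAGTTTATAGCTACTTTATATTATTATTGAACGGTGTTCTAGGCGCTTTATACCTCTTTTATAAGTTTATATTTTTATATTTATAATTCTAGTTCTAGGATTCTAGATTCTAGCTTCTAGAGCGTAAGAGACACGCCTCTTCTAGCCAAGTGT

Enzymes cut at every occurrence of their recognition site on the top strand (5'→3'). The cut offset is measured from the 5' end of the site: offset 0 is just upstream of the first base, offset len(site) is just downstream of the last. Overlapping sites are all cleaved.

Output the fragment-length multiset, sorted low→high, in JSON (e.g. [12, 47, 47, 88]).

[5,6,6,6,6,7,7,7,8,8,8,8,8,9,10,11,11,13,14,15,21,23,25]

Scan for sites:
  HnxX (TTCTAG, off=5): starts [0, 19, 40, 48, 73, 80, 86, 125, 175, 181, 189, 196, 203, 228] → cuts [5, 24, 45, 53, 78, 85, 91, 130, 180, 186, 194, 201, 208, 233]
  XjeIX (TTTATA, off=4): starts [7, 64, 92, 103, 135, 146, 154, 162, 168] → cuts [11, 68, 96, 107, 139, 150, 158, 166, 172]

Pooled cuts: [5, 11, 24, 45, 53, 68, 78, 85, 91, 96, 107, 130, 139, 150, 158, 166, 172, 180, 186, 194, 201, 208, 233]

Fragment lengths:
  5→11: 6 bp
  11→24: 13 bp
  24→45: 21 bp
  45→53: 8 bp
  53→68: 15 bp
  68→78: 10 bp
  78→85: 7 bp
  85→91: 6 bp
  91→96: 5 bp
  96→107: 11 bp
  107→130: 23 bp
  130→139: 9 bp
  139→150: 11 bp
  150→158: 8 bp
  158→166: 8 bp
  166→172: 6 bp
  172→180: 8 bp
  180→186: 6 bp
  186→194: 8 bp
  194→201: 7 bp
  201→208: 7 bp
  208→233: 25 bp
  233→5 (wrap): 242-233+5 = 14 bp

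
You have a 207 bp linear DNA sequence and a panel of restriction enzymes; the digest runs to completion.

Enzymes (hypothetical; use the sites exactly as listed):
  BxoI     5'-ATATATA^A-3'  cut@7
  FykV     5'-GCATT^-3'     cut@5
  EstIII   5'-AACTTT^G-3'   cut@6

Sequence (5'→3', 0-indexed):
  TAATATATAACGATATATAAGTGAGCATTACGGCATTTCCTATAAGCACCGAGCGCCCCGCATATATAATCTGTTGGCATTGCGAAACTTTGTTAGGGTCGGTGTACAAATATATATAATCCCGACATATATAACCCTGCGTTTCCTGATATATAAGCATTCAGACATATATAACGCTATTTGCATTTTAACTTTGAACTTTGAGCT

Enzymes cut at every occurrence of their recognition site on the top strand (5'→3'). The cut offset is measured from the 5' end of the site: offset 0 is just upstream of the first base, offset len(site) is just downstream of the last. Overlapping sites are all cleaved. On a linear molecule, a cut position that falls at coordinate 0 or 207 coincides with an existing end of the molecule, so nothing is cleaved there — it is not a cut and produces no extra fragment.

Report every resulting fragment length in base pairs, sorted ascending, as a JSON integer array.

[5,6,7,8,8,9,10,10,10,12,13,14,15,22,27,31]

Site scan:
  BxoI ATATATAA/7: at [2, 12, 61, 111, 126, 148, 166] ⇒ [9, 19, 68, 118, 133, 155, 173]
  FykV GCATT/5: at [24, 32, 76, 156, 182] ⇒ [29, 37, 81, 161, 187]
  EstIII AACTTTG/6: at [85, 189, 196] ⇒ [91, 195, 202]

Pooled cuts: [9, 19, 29, 37, 68, 81, 91, 118, 133, 155, 161, 173, 187, 195, 202]

Fragment lengths:
  [0,9): 9 bp
  [9,19): 10 bp
  [19,29): 10 bp
  [29,37): 8 bp
  [37,68): 31 bp
  [68,81): 13 bp
  [81,91): 10 bp
  [91,118): 27 bp
  [118,133): 15 bp
  [133,155): 22 bp
  [155,161): 6 bp
  [161,173): 12 bp
  [173,187): 14 bp
  [187,195): 8 bp
  [195,202): 7 bp
  [202,207): 5 bp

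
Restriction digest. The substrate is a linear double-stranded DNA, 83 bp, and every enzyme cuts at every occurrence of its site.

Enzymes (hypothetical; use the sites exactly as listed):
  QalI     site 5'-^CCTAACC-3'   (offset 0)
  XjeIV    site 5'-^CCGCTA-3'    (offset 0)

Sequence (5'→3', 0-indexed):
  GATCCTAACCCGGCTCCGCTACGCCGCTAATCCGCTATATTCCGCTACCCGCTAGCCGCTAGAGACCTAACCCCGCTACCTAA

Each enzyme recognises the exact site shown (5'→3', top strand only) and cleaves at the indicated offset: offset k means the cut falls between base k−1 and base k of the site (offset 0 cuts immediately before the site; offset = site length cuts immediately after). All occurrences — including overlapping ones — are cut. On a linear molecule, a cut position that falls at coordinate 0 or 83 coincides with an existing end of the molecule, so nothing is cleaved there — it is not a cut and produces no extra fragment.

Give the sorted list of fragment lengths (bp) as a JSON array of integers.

[3,7,7,7,8,8,10,10,11,12]

Site scan:
  QalI CCTAACC/0: at [3, 65] ⇒ [3, 65]
  XjeIV CCGCTA/0: at [15, 23, 31, 41, 48, 55, 72] ⇒ [15, 23, 31, 41, 48, 55, 72]

Pooled cuts: [3, 15, 23, 31, 41, 48, 55, 65, 72]

Fragments:
  [0,3): 3 bp
  [3,15): 12 bp
  [15,23): 8 bp
  [23,31): 8 bp
  [31,41): 10 bp
  [41,48): 7 bp
  [48,55): 7 bp
  [55,65): 10 bp
  [65,72): 7 bp
  [72,83): 11 bp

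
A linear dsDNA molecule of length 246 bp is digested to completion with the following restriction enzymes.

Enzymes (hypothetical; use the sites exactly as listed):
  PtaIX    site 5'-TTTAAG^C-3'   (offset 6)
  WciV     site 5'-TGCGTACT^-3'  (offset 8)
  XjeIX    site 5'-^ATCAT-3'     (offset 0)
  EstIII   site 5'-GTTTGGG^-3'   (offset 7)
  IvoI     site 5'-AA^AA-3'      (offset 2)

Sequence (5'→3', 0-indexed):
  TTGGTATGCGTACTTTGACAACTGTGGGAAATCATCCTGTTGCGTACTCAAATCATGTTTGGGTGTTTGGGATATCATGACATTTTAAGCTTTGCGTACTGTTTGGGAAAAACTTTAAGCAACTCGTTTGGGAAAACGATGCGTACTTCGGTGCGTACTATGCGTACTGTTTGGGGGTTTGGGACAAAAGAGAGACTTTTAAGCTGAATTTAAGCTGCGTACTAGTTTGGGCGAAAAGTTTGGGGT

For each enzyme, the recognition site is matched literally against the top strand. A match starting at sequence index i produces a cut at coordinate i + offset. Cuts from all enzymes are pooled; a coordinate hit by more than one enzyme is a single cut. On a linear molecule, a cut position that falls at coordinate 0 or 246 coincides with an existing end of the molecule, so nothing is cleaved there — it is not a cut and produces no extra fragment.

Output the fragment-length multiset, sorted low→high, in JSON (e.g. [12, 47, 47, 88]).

[1,2,2,2,2,3,4,4,7,7,8,8,8,9,9,9,9,11,11,12,12,13,13,14,16,16,16,18]

Scan for sites:
  PtaIX TTTAAGC/6: at [83, 113, 197, 208] ⇒ [89, 119, 203, 214]
  WciV TGCGTACT/8: at [6, 40, 92, 139, 151, 160, 215] ⇒ [14, 48, 100, 147, 159, 168, 223]
  XjeIX ATCAT/0: at [30, 51, 73] ⇒ [30, 51, 73]
  EstIII GTTTGGG/7: at [56, 64, 100, 125, 168, 176, 224, 237] ⇒ [63, 71, 107, 132, 175, 183, 231, 244]
  IvoI AAAA/2: at [107, 108, 132, 185, 233] ⇒ [109, 110, 134, 187, 235]

Pooled cuts: [14, 30, 48, 51, 63, 71, 73, 89, 100, 107, 109, 110, 119, 132, 134, 147, 159, 168, 175, 183, 187, 203, 214, 223, 231, 235, 244]

Fragment lengths:
  [0,14): 14 bp
  [14,30): 16 bp
  [30,48): 18 bp
  [48,51): 3 bp
  [51,63): 12 bp
  [63,71): 8 bp
  [71,73): 2 bp
  [73,89): 16 bp
  [89,100): 11 bp
  [100,107): 7 bp
  [107,109): 2 bp
  [109,110): 1 bp
  [110,119): 9 bp
  [119,132): 13 bp
  [132,134): 2 bp
  [134,147): 13 bp
  [147,159): 12 bp
  [159,168): 9 bp
  [168,175): 7 bp
  [175,183): 8 bp
  [183,187): 4 bp
  [187,203): 16 bp
  [203,214): 11 bp
  [214,223): 9 bp
  [223,231): 8 bp
  [231,235): 4 bp
  [235,244): 9 bp
  [244,246): 2 bp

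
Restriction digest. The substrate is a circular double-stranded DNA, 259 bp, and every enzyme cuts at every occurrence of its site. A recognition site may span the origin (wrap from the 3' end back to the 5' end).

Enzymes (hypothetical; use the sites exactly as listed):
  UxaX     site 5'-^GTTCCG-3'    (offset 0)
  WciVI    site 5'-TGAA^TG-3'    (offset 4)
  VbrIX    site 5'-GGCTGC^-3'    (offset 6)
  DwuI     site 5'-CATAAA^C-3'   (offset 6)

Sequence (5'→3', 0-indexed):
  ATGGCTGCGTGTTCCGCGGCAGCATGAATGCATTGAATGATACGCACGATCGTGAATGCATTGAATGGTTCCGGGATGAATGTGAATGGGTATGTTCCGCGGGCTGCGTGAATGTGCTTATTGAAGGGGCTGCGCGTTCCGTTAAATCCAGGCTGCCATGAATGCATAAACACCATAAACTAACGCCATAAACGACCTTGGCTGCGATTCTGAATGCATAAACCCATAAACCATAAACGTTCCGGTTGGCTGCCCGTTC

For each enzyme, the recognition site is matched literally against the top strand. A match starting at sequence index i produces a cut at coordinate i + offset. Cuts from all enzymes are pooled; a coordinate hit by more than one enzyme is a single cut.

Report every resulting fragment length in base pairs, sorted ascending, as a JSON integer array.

[1,2,2,2,5,6,6,7,7,8,8,8,9,9,9,9,13,13,13,14,14,15,18,19,21,21]

Scan for sites:
  UxaX (GTTCCG, off=0): starts [10, 67, 93, 135, 238] → cuts [10, 67, 93, 135, 238]
  WciVI (TGAATG, off=4): starts [24, 33, 52, 61, 76, 82, 108, 158, 210] → cuts [28, 37, 56, 65, 80, 86, 112, 162, 214]
  VbrIX (GGCTGC, off=6): starts [2, 101, 127, 150, 199, 247] → cuts [8, 107, 133, 156, 205, 253]
  DwuI (CATAAAC, off=6): starts [164, 173, 186, 216, 224, 231] → cuts [170, 179, 192, 222, 230, 237]

Pooled cuts: [8, 10, 28, 37, 56, 65, 67, 80, 86, 93, 107, 112, 133, 135, 156, 162, 170, 179, 192, 205, 214, 222, 230, 237, 238, 253]

Fragments:
  8→10: 2 bp
  10→28: 18 bp
  28→37: 9 bp
  37→56: 19 bp
  56→65: 9 bp
  65→67: 2 bp
  67→80: 13 bp
  80→86: 6 bp
  86→93: 7 bp
  93→107: 14 bp
  107→112: 5 bp
  112→133: 21 bp
  133→135: 2 bp
  135→156: 21 bp
  156→162: 6 bp
  162→170: 8 bp
  170→179: 9 bp
  179→192: 13 bp
  192→205: 13 bp
  205→214: 9 bp
  214→222: 8 bp
  222→230: 8 bp
  230→237: 7 bp
  237→238: 1 bp
  238→253: 15 bp
  253→8 (wrap): 259-253+8 = 14 bp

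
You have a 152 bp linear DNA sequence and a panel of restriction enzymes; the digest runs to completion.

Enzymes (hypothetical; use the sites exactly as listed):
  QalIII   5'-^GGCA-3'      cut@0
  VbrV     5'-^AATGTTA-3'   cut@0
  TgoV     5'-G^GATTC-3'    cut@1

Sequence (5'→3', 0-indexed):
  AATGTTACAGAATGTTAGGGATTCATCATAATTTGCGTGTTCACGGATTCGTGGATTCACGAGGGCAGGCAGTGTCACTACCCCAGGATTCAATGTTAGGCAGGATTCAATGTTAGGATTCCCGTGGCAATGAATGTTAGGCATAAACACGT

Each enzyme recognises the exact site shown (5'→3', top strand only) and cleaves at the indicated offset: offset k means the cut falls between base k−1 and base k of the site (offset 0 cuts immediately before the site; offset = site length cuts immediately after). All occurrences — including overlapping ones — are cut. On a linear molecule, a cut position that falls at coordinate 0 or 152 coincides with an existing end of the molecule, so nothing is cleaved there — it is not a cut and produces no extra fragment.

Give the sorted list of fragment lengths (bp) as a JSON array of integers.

Per-enzyme occurrences:
  QalIII GGCA/0: at [63, 67, 98, 125, 139] ⇒ [63, 67, 98, 125, 139]
  VbrV AATGTTA/0: at [0, 10, 91, 108, 132] ⇒ [10, 91, 108, 132] (position 0 is a terminus of the linear molecule — no cut)
  TgoV GGATTC/1: at [18, 44, 52, 85, 102, 115] ⇒ [19, 45, 53, 86, 103, 116]

All cut coordinates (distinct, sorted): [10, 19, 45, 53, 63, 67, 86, 91, 98, 103, 108, 116, 125, 132, 139]

Fragments:
  [0,10): 10 bp
  [10,19): 9 bp
  [19,45): 26 bp
  [45,53): 8 bp
  [53,63): 10 bp
  [63,67): 4 bp
  [67,86): 19 bp
  [86,91): 5 bp
  [91,98): 7 bp
  [98,103): 5 bp
  [103,108): 5 bp
  [108,116): 8 bp
  [116,125): 9 bp
  [125,132): 7 bp
  [132,139): 7 bp
  [139,152): 13 bp

[4,5,5,5,7,7,7,8,8,9,9,10,10,13,19,26]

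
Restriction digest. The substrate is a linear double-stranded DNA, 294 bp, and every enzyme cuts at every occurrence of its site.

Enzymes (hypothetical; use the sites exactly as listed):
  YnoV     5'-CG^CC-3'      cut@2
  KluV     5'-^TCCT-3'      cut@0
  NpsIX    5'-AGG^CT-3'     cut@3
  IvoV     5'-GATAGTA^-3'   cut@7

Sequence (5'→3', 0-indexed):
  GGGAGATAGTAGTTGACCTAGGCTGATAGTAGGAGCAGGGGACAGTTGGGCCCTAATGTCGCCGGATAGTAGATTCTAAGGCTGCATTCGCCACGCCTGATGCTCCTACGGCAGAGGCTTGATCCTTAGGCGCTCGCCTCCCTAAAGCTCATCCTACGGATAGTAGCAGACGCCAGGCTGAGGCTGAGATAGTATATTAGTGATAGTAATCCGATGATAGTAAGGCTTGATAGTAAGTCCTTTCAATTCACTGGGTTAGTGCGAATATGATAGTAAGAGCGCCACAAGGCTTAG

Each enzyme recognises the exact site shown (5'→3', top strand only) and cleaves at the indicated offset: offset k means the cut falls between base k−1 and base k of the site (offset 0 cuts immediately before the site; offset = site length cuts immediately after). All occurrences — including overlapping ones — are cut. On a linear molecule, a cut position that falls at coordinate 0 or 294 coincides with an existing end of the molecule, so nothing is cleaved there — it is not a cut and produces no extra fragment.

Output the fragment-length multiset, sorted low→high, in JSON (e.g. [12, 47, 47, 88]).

Per-enzyme occurrences:
  YnoV (CGCC, off=2): starts [59, 88, 93, 134, 170, 279] → cuts [61, 90, 95, 136, 172, 281]
  KluV (TCCT, off=0): starts [103, 122, 151, 237] → cuts [103, 122, 151, 237]
  NpsIX (AGGCT, off=3): starts [19, 78, 114, 174, 180, 222, 286] → cuts [22, 81, 117, 177, 183, 225, 289]
  IvoV (GATAGTA, off=7): starts [4, 24, 64, 158, 187, 201, 215, 228, 268] → cuts [11, 31, 71, 165, 194, 208, 222, 235, 275]

All cut coordinates (distinct, sorted): [11, 22, 31, 61, 71, 81, 90, 95, 103, 117, 122, 136, 151, 165, 172, 177, 183, 194, 208, 222, 225, 235, 237, 275, 281, 289]

Fragment lengths:
  [0,11): 11 bp
  [11,22): 11 bp
  [22,31): 9 bp
  [31,61): 30 bp
  [61,71): 10 bp
  [71,81): 10 bp
  [81,90): 9 bp
  [90,95): 5 bp
  [95,103): 8 bp
  [103,117): 14 bp
  [117,122): 5 bp
  [122,136): 14 bp
  [136,151): 15 bp
  [151,165): 14 bp
  [165,172): 7 bp
  [172,177): 5 bp
  [177,183): 6 bp
  [183,194): 11 bp
  [194,208): 14 bp
  [208,222): 14 bp
  [222,225): 3 bp
  [225,235): 10 bp
  [235,237): 2 bp
  [237,275): 38 bp
  [275,281): 6 bp
  [281,289): 8 bp
  [289,294): 5 bp

[2,3,5,5,5,5,6,6,7,8,8,9,9,10,10,10,11,11,11,14,14,14,14,14,15,30,38]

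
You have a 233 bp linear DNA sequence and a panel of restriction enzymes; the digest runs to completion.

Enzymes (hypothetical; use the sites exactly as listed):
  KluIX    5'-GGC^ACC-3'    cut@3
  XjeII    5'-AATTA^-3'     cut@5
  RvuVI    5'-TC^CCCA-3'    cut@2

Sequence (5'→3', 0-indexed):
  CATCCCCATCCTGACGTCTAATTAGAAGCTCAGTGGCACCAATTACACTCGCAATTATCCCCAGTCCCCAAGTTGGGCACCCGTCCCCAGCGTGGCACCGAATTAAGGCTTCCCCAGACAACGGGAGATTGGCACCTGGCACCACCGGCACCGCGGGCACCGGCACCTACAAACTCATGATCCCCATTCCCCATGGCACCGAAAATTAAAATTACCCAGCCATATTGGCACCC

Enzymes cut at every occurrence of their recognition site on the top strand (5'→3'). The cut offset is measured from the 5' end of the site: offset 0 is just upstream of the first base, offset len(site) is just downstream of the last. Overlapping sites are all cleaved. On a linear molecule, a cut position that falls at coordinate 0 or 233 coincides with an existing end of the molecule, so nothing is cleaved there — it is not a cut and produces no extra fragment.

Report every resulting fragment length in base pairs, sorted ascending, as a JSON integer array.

Site scan:
  KluIX GGCACC/3: at [34, 75, 93, 130, 137, 146, 155, 161, 194, 226] ⇒ [37, 78, 96, 133, 140, 149, 158, 164, 197, 229]
  XjeII AATTA/5: at [19, 40, 52, 100, 203, 209] ⇒ [24, 45, 57, 105, 208, 214]
  RvuVI TCCCCA/2: at [2, 57, 64, 83, 110, 180, 187] ⇒ [4, 59, 66, 85, 112, 182, 189]

Pooled cuts: [4, 24, 37, 45, 57, 59, 66, 78, 85, 96, 105, 112, 133, 140, 149, 158, 164, 182, 189, 197, 208, 214, 229]

Fragment lengths:
  [0,4): 4 bp
  [4,24): 20 bp
  [24,37): 13 bp
  [37,45): 8 bp
  [45,57): 12 bp
  [57,59): 2 bp
  [59,66): 7 bp
  [66,78): 12 bp
  [78,85): 7 bp
  [85,96): 11 bp
  [96,105): 9 bp
  [105,112): 7 bp
  [112,133): 21 bp
  [133,140): 7 bp
  [140,149): 9 bp
  [149,158): 9 bp
  [158,164): 6 bp
  [164,182): 18 bp
  [182,189): 7 bp
  [189,197): 8 bp
  [197,208): 11 bp
  [208,214): 6 bp
  [214,229): 15 bp
  [229,233): 4 bp

[2,4,4,6,6,7,7,7,7,7,8,8,9,9,9,11,11,12,12,13,15,18,20,21]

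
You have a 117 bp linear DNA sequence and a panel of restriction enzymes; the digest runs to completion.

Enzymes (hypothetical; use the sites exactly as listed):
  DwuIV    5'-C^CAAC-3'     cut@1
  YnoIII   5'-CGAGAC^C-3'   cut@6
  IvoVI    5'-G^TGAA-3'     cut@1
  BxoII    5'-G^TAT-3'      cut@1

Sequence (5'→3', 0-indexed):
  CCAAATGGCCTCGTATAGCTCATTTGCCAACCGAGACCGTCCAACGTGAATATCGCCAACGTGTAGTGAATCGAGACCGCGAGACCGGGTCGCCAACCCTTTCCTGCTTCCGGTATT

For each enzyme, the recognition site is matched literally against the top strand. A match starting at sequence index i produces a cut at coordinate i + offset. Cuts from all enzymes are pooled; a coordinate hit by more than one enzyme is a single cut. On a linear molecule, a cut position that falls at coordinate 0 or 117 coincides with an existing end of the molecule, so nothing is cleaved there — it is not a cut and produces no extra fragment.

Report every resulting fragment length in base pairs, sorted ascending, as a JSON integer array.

Site scan:
  DwuIV CCAAC/1: at [26, 40, 55, 92] ⇒ [27, 41, 56, 93]
  YnoIII CGAGACC/6: at [31, 71, 79] ⇒ [37, 77, 85]
  IvoVI GTGAA/1: at [45, 65] ⇒ [46, 66]
  BxoII GTAT/1: at [12, 112] ⇒ [13, 113]

All cut coordinates (distinct, sorted): [13, 27, 37, 41, 46, 56, 66, 77, 85, 93, 113]

Fragment lengths:
  [0,13): 13 bp
  [13,27): 14 bp
  [27,37): 10 bp
  [37,41): 4 bp
  [41,46): 5 bp
  [46,56): 10 bp
  [56,66): 10 bp
  [66,77): 11 bp
  [77,85): 8 bp
  [85,93): 8 bp
  [93,113): 20 bp
  [113,117): 4 bp

[4,4,5,8,8,10,10,10,11,13,14,20]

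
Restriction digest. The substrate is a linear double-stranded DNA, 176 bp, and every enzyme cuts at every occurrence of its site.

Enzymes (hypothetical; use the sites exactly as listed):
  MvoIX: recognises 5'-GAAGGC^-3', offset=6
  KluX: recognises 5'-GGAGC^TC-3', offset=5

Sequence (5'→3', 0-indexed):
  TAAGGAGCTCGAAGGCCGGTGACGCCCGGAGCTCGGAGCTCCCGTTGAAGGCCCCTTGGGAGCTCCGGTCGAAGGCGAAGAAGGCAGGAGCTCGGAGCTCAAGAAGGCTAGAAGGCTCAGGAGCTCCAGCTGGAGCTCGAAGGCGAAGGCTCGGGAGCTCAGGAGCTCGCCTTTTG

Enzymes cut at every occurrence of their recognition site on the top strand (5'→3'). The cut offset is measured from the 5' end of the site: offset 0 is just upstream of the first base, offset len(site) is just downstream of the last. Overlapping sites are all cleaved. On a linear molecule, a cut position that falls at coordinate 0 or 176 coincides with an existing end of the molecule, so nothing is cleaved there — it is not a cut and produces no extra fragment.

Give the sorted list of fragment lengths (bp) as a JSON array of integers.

[6,6,7,7,8,8,8,8,8,8,8,9,10,10,11,12,13,13,16]

Scan for sites:
  MvoIX GAAGGC/6: at [10, 46, 70, 79, 102, 110, 138, 144] ⇒ [16, 52, 76, 85, 108, 116, 144, 150]
  KluX GGAGCTC/5: at [3, 27, 34, 58, 86, 93, 119, 131, 153, 161] ⇒ [8, 32, 39, 63, 91, 98, 124, 136, 158, 166]

Pooled cuts: [8, 16, 32, 39, 52, 63, 76, 85, 91, 98, 108, 116, 124, 136, 144, 150, 158, 166]

Fragment lengths:
  [0,8): 8 bp
  [8,16): 8 bp
  [16,32): 16 bp
  [32,39): 7 bp
  [39,52): 13 bp
  [52,63): 11 bp
  [63,76): 13 bp
  [76,85): 9 bp
  [85,91): 6 bp
  [91,98): 7 bp
  [98,108): 10 bp
  [108,116): 8 bp
  [116,124): 8 bp
  [124,136): 12 bp
  [136,144): 8 bp
  [144,150): 6 bp
  [150,158): 8 bp
  [158,166): 8 bp
  [166,176): 10 bp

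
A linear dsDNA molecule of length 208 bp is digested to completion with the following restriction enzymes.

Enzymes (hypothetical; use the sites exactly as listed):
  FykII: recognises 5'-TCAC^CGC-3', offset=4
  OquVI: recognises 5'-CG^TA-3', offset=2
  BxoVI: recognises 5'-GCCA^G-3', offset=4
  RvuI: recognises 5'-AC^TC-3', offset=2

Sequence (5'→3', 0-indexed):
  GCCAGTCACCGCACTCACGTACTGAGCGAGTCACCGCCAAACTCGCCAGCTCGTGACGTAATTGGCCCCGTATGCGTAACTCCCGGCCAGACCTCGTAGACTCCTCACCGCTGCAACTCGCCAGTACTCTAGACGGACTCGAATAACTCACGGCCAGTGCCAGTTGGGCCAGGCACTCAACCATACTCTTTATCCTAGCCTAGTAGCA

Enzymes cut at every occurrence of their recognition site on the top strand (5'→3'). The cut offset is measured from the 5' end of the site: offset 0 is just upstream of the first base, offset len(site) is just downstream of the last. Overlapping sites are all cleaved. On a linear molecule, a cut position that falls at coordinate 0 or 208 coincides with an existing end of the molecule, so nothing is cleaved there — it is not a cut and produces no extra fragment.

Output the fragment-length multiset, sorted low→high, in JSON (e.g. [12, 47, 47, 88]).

Scan for sites:
  FykII TCACCGC/4: at [5, 30, 104] ⇒ [9, 34, 108]
  OquVI CGTA/2: at [17, 56, 68, 74, 94] ⇒ [19, 58, 70, 76, 96]
  BxoVI GCCAG/4: at [0, 44, 85, 119, 152, 158, 167] ⇒ [4, 48, 89, 123, 156, 162, 171]
  RvuI ACTC/2: at [12, 40, 78, 99, 115, 125, 136, 145, 174, 184] ⇒ [14, 42, 80, 101, 117, 127, 138, 147, 176, 186]

All cut coordinates (distinct, sorted): [4, 9, 14, 19, 34, 42, 48, 58, 70, 76, 80, 89, 96, 101, 108, 117, 123, 127, 138, 147, 156, 162, 171, 176, 186]

Fragment lengths:
  [0,4): 4 bp
  [4,9): 5 bp
  [9,14): 5 bp
  [14,19): 5 bp
  [19,34): 15 bp
  [34,42): 8 bp
  [42,48): 6 bp
  [48,58): 10 bp
  [58,70): 12 bp
  [70,76): 6 bp
  [76,80): 4 bp
  [80,89): 9 bp
  [89,96): 7 bp
  [96,101): 5 bp
  [101,108): 7 bp
  [108,117): 9 bp
  [117,123): 6 bp
  [123,127): 4 bp
  [127,138): 11 bp
  [138,147): 9 bp
  [147,156): 9 bp
  [156,162): 6 bp
  [162,171): 9 bp
  [171,176): 5 bp
  [176,186): 10 bp
  [186,208): 22 bp

[4,4,4,5,5,5,5,5,6,6,6,6,7,7,8,9,9,9,9,9,10,10,11,12,15,22]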